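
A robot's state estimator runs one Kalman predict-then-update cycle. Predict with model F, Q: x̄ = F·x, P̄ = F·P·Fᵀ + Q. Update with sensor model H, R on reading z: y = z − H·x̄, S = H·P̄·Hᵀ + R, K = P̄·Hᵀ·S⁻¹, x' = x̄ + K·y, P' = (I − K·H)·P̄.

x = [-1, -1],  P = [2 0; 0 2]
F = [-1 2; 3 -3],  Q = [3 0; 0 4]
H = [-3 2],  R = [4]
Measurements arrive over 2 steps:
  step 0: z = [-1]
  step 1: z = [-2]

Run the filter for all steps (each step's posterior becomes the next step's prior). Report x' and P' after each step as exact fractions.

step 0: x̄ = F·x = [-1, 0]
step 0: P̄ = F·P·Fᵀ + Q = [13 -18; -18 40]
step 0: y = z − H·x̄ = [-4]
step 0: S = H·P̄·Hᵀ + R = [497]
step 0: K = P̄·Hᵀ·S⁻¹ = [-75/497; 134/497]
step 0: x' = x̄ + K·y = [-197/497, -536/497]
step 0: P' = (I − K·H)·P̄ = [836/497 1104/497; 1104/497 1924/497]
step 1: x̄ = F·x = [-125/71, 1017/497]
step 1: P̄ = F·P·Fᵀ + Q = [801/71 -588/71; -588/71 6956/497]
step 1: y = z − H·x̄ = [-5653/497]
step 1: S = H·P̄·Hᵀ + R = [129667/497]
step 1: K = P̄·Hᵀ·S⁻¹ = [-25053/129667; 26260/129667]
step 1: x' = x̄ + K·y = [56672/129667, -33353/129667]
step 1: P' = (I − K·H)·P̄ = [199980/129667 249864/129667; 249864/129667 427316/129667]

step 0: x' = [-197/497, -536/497], P' = [836/497 1104/497; 1104/497 1924/497]
step 1: x' = [56672/129667, -33353/129667], P' = [199980/129667 249864/129667; 249864/129667 427316/129667]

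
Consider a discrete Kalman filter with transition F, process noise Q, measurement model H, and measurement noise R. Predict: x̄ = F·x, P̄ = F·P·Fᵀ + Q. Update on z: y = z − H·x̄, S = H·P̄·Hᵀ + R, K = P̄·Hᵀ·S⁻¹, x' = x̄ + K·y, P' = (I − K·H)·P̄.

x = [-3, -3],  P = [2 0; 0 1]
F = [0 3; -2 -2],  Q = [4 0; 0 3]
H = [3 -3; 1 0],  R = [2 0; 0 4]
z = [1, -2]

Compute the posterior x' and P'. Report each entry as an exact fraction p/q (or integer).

x' = [-1354/2905, -1863/2905]
P' = [5828/2905 5676/2905; 5676/2905 6162/2905]

x̄ = F·x = [-9, 12]
P̄ = F·P·Fᵀ + Q = [13 -6; -6 15]
y = z − H·x̄ = [64, 7]
S = H·P̄·Hᵀ + R = [362 57; 57 17]
K = P̄·Hᵀ·S⁻¹ = [228/2905 1457/2905; -729/2905 1419/2905]
x' = x̄ + K·y = [-1354/2905, -1863/2905]
P' = (I − K·H)·P̄ = [5828/2905 5676/2905; 5676/2905 6162/2905]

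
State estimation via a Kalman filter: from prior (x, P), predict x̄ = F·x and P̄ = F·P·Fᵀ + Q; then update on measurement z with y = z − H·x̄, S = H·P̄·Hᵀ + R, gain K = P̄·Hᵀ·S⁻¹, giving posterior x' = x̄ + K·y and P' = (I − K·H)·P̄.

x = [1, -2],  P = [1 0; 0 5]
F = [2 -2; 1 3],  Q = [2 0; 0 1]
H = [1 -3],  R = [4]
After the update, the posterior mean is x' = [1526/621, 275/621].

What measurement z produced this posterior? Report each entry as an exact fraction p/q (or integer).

x̄ = F·x = [6, -5]
P̄ = F·P·Fᵀ + Q = [26 -28; -28 47]
S = H·P̄·Hᵀ + R = [621]
K = P̄·Hᵀ·S⁻¹ = [110/621; -169/621]
x' − x̄ = [-2200/621, 3380/621] = K·y
y = (KᵀK)⁻¹·Kᵀ·(x' − x̄) = [-20]
z = y + H·x̄ = [-20] + [21] = [1]

z = [1]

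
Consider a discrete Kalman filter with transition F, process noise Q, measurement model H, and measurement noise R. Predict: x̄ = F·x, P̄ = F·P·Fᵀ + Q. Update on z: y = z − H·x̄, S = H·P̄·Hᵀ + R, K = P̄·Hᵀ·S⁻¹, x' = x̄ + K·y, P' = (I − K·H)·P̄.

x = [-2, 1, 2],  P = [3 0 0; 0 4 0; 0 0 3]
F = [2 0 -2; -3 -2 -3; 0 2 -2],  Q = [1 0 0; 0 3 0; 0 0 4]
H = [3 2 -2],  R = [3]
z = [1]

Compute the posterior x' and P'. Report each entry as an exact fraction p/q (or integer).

x' = [-2629/488, 1287/244, -197/61]
P' = [9599/488 -3621/244 885/61; -3621/244 3865/122 548/61; 885/61 548/61 1880/61]

x̄ = F·x = [-8, -2, -2]
P̄ = F·P·Fᵀ + Q = [25 0 12; 0 73 2; 12 2 32]
y = z − H·x̄ = [25]
S = H·P̄·Hᵀ + R = [488]
K = P̄·Hᵀ·S⁻¹ = [51/488; 71/244; -3/61]
x' = x̄ + K·y = [-2629/488, 1287/244, -197/61]
P' = (I − K·H)·P̄ = [9599/488 -3621/244 885/61; -3621/244 3865/122 548/61; 885/61 548/61 1880/61]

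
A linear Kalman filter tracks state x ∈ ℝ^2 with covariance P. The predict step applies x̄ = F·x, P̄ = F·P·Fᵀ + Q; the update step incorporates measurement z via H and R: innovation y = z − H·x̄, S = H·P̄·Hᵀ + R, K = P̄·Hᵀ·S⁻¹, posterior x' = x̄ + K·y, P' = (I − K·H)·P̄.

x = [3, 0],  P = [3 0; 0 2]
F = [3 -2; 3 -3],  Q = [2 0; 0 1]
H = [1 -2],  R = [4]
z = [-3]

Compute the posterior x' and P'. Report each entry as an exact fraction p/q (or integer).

x' = [125/23, 101/23]
P' = [872/69 518/69; 518/69 365/69]

x̄ = F·x = [9, 9]
P̄ = F·P·Fᵀ + Q = [37 39; 39 46]
y = z − H·x̄ = [6]
S = H·P̄·Hᵀ + R = [69]
K = P̄·Hᵀ·S⁻¹ = [-41/69; -53/69]
x' = x̄ + K·y = [125/23, 101/23]
P' = (I − K·H)·P̄ = [872/69 518/69; 518/69 365/69]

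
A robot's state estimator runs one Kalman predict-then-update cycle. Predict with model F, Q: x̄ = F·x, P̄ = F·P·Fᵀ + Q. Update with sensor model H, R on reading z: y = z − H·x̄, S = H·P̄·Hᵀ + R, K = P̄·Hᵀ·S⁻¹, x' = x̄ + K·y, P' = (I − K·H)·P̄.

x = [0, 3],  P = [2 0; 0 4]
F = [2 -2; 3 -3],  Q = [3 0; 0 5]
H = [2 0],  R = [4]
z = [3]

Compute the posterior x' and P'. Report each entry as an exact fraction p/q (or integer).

x̄ = F·x = [-6, -9]
P̄ = F·P·Fᵀ + Q = [27 36; 36 59]
y = z − H·x̄ = [15]
S = H·P̄·Hᵀ + R = [112]
K = P̄·Hᵀ·S⁻¹ = [27/56; 9/14]
x' = x̄ + K·y = [69/56, 9/14]
P' = (I − K·H)·P̄ = [27/28 9/7; 9/7 89/7]

x' = [69/56, 9/14]
P' = [27/28 9/7; 9/7 89/7]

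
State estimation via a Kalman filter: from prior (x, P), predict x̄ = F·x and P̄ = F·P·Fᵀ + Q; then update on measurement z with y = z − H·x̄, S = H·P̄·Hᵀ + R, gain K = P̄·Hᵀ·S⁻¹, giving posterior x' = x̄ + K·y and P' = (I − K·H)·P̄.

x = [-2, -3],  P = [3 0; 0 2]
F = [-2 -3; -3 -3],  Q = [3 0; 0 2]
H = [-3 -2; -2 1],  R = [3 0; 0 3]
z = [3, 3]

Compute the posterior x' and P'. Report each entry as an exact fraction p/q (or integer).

x̄ = F·x = [13, 15]
P̄ = F·P·Fᵀ + Q = [33 36; 36 47]
y = z − H·x̄ = [72, 14]
S = H·P̄·Hᵀ + R = [920 140; 140 38]
K = P̄·Hᵀ·S⁻¹ = [-383/2560 -61/256; -87/320 11/32]
x' = x̄ + K·y = [-709/640, 19/80]
P' = (I − K·H)·P̄ = [687/2560 -57/320; -57/320 27/40]

x' = [-709/640, 19/80]
P' = [687/2560 -57/320; -57/320 27/40]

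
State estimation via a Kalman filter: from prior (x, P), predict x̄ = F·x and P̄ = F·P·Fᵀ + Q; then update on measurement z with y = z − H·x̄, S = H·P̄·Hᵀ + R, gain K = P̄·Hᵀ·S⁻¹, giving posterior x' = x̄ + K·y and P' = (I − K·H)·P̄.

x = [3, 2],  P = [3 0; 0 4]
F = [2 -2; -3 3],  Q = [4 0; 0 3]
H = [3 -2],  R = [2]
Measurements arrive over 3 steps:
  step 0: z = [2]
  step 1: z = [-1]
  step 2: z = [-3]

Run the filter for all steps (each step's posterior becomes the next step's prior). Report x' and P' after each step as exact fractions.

step 0: x' = [158/529, -297/529], P' = [728/529 1002/529; 1002/529 1632/529]
step 1: x' = [-17456/38857, -750/2989], P' = [50412/38857 5244/2989; 5244/2989 8481/2989]
step 2: x' = [-1405450/2722537, 1963581/2722537], P' = [3520096/2722537 4755150/2722537; 4755150/2722537 7687074/2722537]

step 0: x̄ = F·x = [2, -3]
step 0: P̄ = F·P·Fᵀ + Q = [32 -42; -42 66]
step 0: y = z − H·x̄ = [-10]
step 0: S = H·P̄·Hᵀ + R = [1058]
step 0: K = P̄·Hᵀ·S⁻¹ = [90/529; -129/529]
step 0: x' = x̄ + K·y = [158/529, -297/529]
step 0: P' = (I − K·H)·P̄ = [728/529 1002/529; 1002/529 1632/529]
step 1: x̄ = F·x = [910/529, -1365/529]
step 1: P̄ = F·P·Fᵀ + Q = [3540/529 -2136/529; -2136/529 4791/529]
step 1: y = z − H·x̄ = [-5989/529]
step 1: S = H·P̄·Hᵀ + R = [77714/529]
step 1: K = P̄·Hᵀ·S⁻¹ = [7446/38857; -615/2989]
step 1: x' = x̄ + K·y = [-17456/38857, -750/2989]
step 1: P' = (I − K·H)·P̄ = [50412/38857 5244/2989; 5244/2989 8481/2989]
step 2: x̄ = F·x = [-15412/38857, 23118/38857]
step 2: P̄ = F·P·Fᵀ + Q = [252712/38857 -145926/38857; -145926/38857 335460/38857]
step 2: y = z − H·x̄ = [-24099/38857]
step 2: S = H·P̄·Hᵀ + R = [5445074/38857]
step 2: K = P̄·Hᵀ·S⁻¹ = [524994/2722537; -554349/2722537]
step 2: x' = x̄ + K·y = [-1405450/2722537, 1963581/2722537]
step 2: P' = (I − K·H)·P̄ = [3520096/2722537 4755150/2722537; 4755150/2722537 7687074/2722537]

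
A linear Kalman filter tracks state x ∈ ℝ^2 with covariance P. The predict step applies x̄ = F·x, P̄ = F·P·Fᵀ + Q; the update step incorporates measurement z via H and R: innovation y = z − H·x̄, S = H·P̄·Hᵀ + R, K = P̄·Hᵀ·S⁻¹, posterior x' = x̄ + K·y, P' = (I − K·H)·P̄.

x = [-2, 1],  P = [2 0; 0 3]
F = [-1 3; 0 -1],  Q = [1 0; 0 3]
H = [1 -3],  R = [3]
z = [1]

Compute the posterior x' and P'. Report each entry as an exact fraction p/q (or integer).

x' = [102/47, 16/47]
P' = [327/47 90/47; 90/47 39/47]

x̄ = F·x = [5, -1]
P̄ = F·P·Fᵀ + Q = [30 -9; -9 6]
y = z − H·x̄ = [-7]
S = H·P̄·Hᵀ + R = [141]
K = P̄·Hᵀ·S⁻¹ = [19/47; -9/47]
x' = x̄ + K·y = [102/47, 16/47]
P' = (I − K·H)·P̄ = [327/47 90/47; 90/47 39/47]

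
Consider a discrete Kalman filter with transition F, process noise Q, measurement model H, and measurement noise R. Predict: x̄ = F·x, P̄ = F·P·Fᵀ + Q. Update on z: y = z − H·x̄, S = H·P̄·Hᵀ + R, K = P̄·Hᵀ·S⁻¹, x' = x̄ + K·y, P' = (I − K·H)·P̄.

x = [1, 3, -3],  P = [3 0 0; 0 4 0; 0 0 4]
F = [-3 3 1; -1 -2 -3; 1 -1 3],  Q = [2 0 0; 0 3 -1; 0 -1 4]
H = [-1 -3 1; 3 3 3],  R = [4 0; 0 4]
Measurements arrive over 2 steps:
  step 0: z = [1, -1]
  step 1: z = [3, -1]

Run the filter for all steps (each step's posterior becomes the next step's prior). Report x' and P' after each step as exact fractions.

step 0: x' = [169758/19463, -91027/19463, -86690/19463], P' = [775566/19463 -386560/19463 -381392/19463; -386560/19463 594131/58389 560563/58389; -381392/19463 560563/58389 591401/58389]
step 1: x' = [-17425680/8288473, 6601273/24865419, 256248941/174057933], P' = [354011776/24865419 -172497251/24865419 -165986401/24865419; -172497251/24865419 271958389/74596257 230578499/74596257; -165986401/24865419 230578499/74596257 1882096897/522173799]

step 0: x̄ = F·x = [3, 2, -11]
step 0: P̄ = F·P·Fᵀ + Q = [69 -27 -9; -27 58 -32; -9 -32 47]
step 0: y = z − H·x̄ = [21, 17]
step 0: S = H·P̄·Hᵀ + R = [690 -72; -72 346]
step 0: K = P̄·Hᵀ·S⁻¹ = [1361/38926 11421/38926; -31075/116778 -2493/38926; 13472/58389 1947/19463]
step 0: x' = x̄ + K·y = [169758/19463, -91027/19463, -86690/19463]
step 0: P' = (I − K·H)·P̄ = [775566/19463 -386560/19463 -381392/19463; -386560/19463 594131/58389 560563/58389; -381392/19463 560563/58389 591401/58389]
step 1: x̄ = F·x = [-869045/19463, 272366/19463, 715/19463]
step 1: P̄ = F·P·Fᵀ + Q = [58098314/58389 -17157536/58389 -308452/58389; -17157536/58389 5423978/58389 -176387/58389; -308452/58389 -176387/58389 567920/58389]
step 1: y = z − H·x̄ = [5727/19463, 1768429/19463]
step 1: S = H·P̄·Hᵀ + R = [2148534/19463 -4819410/19463; -4819410/19463 86494238/19463]
step 1: K = P̄·Hᵀ·S⁻¹ = [-626606/24865419 3882031/8288473; -67804915/298385028 -4984955/33153892; 525662839/2088695196 3477323/232077244]
step 1: x' = x̄ + K·y = [-17425680/8288473, 6601273/24865419, 256248941/174057933]
step 1: P' = (I − K·H)·P̄ = [354011776/24865419 -172497251/24865419 -165986401/24865419; -172497251/24865419 271958389/74596257 230578499/74596257; -165986401/24865419 230578499/74596257 1882096897/522173799]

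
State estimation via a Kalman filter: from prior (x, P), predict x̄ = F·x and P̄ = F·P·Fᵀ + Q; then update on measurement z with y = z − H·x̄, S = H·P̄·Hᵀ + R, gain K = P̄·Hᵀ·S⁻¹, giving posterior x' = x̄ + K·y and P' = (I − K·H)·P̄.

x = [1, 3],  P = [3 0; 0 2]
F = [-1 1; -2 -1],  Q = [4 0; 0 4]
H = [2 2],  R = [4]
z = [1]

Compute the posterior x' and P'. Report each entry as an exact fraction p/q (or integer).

x̄ = F·x = [2, -5]
P̄ = F·P·Fᵀ + Q = [9 4; 4 18]
y = z − H·x̄ = [7]
S = H·P̄·Hᵀ + R = [144]
K = P̄·Hᵀ·S⁻¹ = [13/72; 11/36]
x' = x̄ + K·y = [235/72, -103/36]
P' = (I − K·H)·P̄ = [155/36 -71/18; -71/18 41/9]

x' = [235/72, -103/36]
P' = [155/36 -71/18; -71/18 41/9]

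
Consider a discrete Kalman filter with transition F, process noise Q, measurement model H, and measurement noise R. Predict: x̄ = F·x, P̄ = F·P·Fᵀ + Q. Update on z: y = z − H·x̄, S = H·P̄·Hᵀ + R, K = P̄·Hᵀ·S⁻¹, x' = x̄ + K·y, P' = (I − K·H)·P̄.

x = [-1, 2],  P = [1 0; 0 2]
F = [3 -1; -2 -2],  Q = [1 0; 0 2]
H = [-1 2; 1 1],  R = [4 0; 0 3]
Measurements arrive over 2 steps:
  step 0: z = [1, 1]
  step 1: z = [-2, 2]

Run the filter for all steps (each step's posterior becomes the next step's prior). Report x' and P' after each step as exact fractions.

step 0: x̄ = F·x = [-5, -2]
step 0: P̄ = F·P·Fᵀ + Q = [12 -2; -2 14]
step 0: y = z − H·x̄ = [0, 8]
step 0: S = H·P̄·Hᵀ + R = [80 14; 14 25]
step 0: K = P̄·Hᵀ·S⁻¹ = [-135/451 256/451; 291/902 135/451]
step 0: x' = x̄ + K·y = [-207/451, 178/451]
step 0: P' = (I − K·H)·P̄ = [692/451 76/451; 76/451 329/451]
step 1: x̄ = F·x = [-799/451, 58/451]
step 1: P̄ = F·P·Fᵀ + Q = [6552/451 -3798/451; -3798/451 5594/451]
step 1: y = z − H·x̄ = [-1817/451, 1643/451]
step 1: S = H·P̄·Hᵀ + R = [45924/451 838/451; 838/451 5903/451]
step 1: K = P̄·Hᵀ·S⁻¹ = [-23787/74941 38340/74941; 96405/299764 38759/149882]
step 1: x' = x̄ + K·y = [102740/74941, -67449/299764]
step 1: P' = (I − K·H)·P̄ = [108396/74941 6624/74941; 6624/74941 103029/149882]

step 0: x' = [-207/451, 178/451], P' = [692/451 76/451; 76/451 329/451]
step 1: x' = [102740/74941, -67449/299764], P' = [108396/74941 6624/74941; 6624/74941 103029/149882]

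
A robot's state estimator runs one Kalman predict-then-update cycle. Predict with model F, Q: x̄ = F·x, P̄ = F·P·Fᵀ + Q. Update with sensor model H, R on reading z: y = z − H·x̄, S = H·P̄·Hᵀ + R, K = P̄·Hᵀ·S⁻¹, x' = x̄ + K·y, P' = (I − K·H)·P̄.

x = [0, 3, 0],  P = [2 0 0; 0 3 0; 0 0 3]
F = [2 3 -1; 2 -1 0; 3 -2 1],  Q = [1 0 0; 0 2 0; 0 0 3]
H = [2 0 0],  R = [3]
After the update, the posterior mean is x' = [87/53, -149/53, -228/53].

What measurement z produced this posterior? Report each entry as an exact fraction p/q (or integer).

x̄ = F·x = [9, -3, -6]
P̄ = F·P·Fᵀ + Q = [39 -1 -9; -1 13 18; -9 18 36]
S = H·P̄·Hᵀ + R = [159]
K = P̄·Hᵀ·S⁻¹ = [26/53; -2/159; -6/53]
x' − x̄ = [-390/53, 10/53, 90/53] = K·y
y = (KᵀK)⁻¹·Kᵀ·(x' − x̄) = [-15]
z = y + H·x̄ = [-15] + [18] = [3]

z = [3]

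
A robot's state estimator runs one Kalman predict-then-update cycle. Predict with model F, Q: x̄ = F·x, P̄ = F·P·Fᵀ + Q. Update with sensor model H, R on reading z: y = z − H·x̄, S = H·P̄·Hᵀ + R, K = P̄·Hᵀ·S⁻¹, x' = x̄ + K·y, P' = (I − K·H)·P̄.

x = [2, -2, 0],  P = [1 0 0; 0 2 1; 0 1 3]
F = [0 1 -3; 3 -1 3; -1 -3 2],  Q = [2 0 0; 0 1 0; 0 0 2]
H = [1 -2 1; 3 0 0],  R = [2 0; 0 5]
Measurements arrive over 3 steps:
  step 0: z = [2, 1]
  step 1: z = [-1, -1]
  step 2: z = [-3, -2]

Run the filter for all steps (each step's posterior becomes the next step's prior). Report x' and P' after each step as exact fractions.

step 0: x' = [3969/8552, 8733/4276, 45605/8552], P' = [4465/8552 -195/4276 -4955/8552; -195/4276 2824/1069 19705/4276; -4955/8552 19705/4276 87801/8552]
step 1: x' = [-7957626/27750343, 67757217/55500686, 41730806/27750343], P' = [14272145/27750343 -581181/27750343 -13950777/27750343; -581181/27750343 183537953/138751715 274527696/138751715; -13950777/27750343 274527696/138751715 687218297/138751715]
step 2: x' = [-51805458754/72372746531, 900396343832/2098809649399, -2961830152672/2098809649399], P' = [37168574845/72372746531 -1351964325/72372746531 -35961157445/72372746531; -1351964325/72372746531 2767735328839/2098809649399 4119730695493/2098809649399; -35961157445/72372746531 4119730695493/2098809649399 10273898095039/2098809649399]

step 0: x̄ = F·x = [-2, 8, 4]
step 0: P̄ = F·P·Fᵀ + Q = [25 -23 -13; -23 33 10; -13 10 21]
step 0: y = z − H·x̄ = [16, 7]
step 0: S = H·P̄·Hᵀ + R = [206 174; 174 230]
step 0: K = P̄·Hᵀ·S⁻¹ = [145/8552 2679/8552; -1541/4276 -117/4276; 2013/8552 -2973/8552]
step 0: x' = x̄ + K·y = [3969/8552, 8733/4276, 45605/8552]
step 0: P' = (I − K·H)·P̄ = [4465/8552 -195/4276 -4955/8552; -195/4276 2824/1069 19705/4276; -4955/8552 19705/4276 87801/8552]
step 1: x̄ = F·x = [-119349/8552, 16407/1069, 34843/8552]
step 1: P̄ = F·P·Fᵀ + Q = [593445/8552 -133229/2138 -175547/8552; -133229/2138 134557/2138 33983/2138; -175547/8552 33983/2138 120661/8552]
step 1: y = z − H·x̄ = [169233/4276, 349495/8552]
step 1: S = H·P̄·Hᵀ + R = [1030241/2138 2225595/4276; 2225595/4276 5383765/8552]
step 1: K = P̄·Hᵀ·S⁻¹ = [741865/27750343 8563287/27750343; -19090823/55500686 -1743543/138751715; 6840902/27750343 -41852331/138751715]
step 1: x' = x̄ + K·y = [-7957626/27750343, 67757217/55500686, 41730806/27750343]
step 1: P' = (I − K·H)·P̄ = [14272145/27750343 -581181/27750343 -13950777/27750343; -581181/27750343 183537953/138751715 274527696/138751715; -13950777/27750343 274527696/138751715 687218297/138751715]
step 2: x̄ = F·x = [-182627619/55500686, 134881863/55500686, -20433175/55500686]
step 2: P̄ = F·P·Fᵀ + Q = [999767976/27750343 -820453840/27750343 -372094947/27750343; -820453840/27750343 852840038/27750343 250804479/27750343; -372094947/27750343 250804479/27750343 1716826678/138751715]
step 2: y = z − H·x̄ = [153161231/27750343, 436881485/55500686]
step 2: S = H·P̄·Hᵀ + R = [31722008498/138751715 6805742127/27750343; 6805742127/27750343 9136663499/27750343]
step 2: K = P̄·Hᵀ·S⁻¹ = [1955673025/72372746531 22301144907/72372746531; -727473463805/2098809649399 -811178595/72372746531; 495781569074/2098809649399 -21576694467/72372746531]
step 2: x' = x̄ + K·y = [-51805458754/72372746531, 900396343832/2098809649399, -2961830152672/2098809649399]
step 2: P' = (I − K·H)·P̄ = [37168574845/72372746531 -1351964325/72372746531 -35961157445/72372746531; -1351964325/72372746531 2767735328839/2098809649399 4119730695493/2098809649399; -35961157445/72372746531 4119730695493/2098809649399 10273898095039/2098809649399]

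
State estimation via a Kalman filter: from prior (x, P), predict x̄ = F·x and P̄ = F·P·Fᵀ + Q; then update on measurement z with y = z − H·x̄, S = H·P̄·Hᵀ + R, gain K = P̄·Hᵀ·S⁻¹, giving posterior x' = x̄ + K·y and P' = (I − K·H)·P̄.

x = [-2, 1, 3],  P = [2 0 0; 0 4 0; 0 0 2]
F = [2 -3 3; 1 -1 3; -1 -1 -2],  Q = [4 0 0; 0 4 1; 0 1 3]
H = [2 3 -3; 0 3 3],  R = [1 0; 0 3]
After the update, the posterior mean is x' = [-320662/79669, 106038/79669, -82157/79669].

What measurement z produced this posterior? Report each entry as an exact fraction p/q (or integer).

z = [-1, 1]

x̄ = F·x = [2, 6, -5]
P̄ = F·P·Fᵀ + Q = [66 34 -4; 34 28 -9; -4 -9 17]
S = H·P̄·Hᵀ + R = [1288 279; 279 246]
K = P̄·Hᵀ·S⁻¹ = [11802/79669 15762/79669; 9377/79669 7825/79669; -9284/79669 18302/79669]
x' − x̄ = [-480000/79669, -371976/79669, 316188/79669] = K·y
y = (KᵀK)⁻¹·Kᵀ·(x' − x̄) = [-38, -2]
z = y + H·x̄ = [-38, -2] + [37, 3] = [-1, 1]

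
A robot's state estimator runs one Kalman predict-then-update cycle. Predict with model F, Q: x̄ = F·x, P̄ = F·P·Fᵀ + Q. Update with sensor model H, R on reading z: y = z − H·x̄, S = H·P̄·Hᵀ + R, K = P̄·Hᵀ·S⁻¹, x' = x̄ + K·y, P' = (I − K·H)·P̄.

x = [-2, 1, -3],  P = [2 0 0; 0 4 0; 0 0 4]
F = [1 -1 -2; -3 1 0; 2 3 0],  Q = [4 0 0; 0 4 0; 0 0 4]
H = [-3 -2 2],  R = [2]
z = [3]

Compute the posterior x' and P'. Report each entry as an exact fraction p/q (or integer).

x' = [-137/127, 735/127, 713/127]
P' = [1933/127 -1677/127 1204/127; -1677/127 3181/127 660/127; 1204/127 660/127 2496/127]

x̄ = F·x = [3, 7, -1]
P̄ = F·P·Fᵀ + Q = [26 -10 -8; -10 26 0; -8 0 48]
y = z − H·x̄ = [28]
S = H·P̄·Hᵀ + R = [508]
K = P̄·Hᵀ·S⁻¹ = [-37/254; -11/254; 30/127]
x' = x̄ + K·y = [-137/127, 735/127, 713/127]
P' = (I − K·H)·P̄ = [1933/127 -1677/127 1204/127; -1677/127 3181/127 660/127; 1204/127 660/127 2496/127]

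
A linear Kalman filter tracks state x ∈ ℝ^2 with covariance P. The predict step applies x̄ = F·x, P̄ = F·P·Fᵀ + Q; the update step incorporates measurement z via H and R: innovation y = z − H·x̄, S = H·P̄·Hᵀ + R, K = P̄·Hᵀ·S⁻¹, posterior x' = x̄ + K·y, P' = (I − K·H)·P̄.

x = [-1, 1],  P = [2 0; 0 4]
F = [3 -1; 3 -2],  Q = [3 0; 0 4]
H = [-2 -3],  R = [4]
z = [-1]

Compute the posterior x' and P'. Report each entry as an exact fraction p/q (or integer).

x' = [20/379, 97/379]
P' = [1283/379 -770/379; -770/379 624/379]

x̄ = F·x = [-4, -5]
P̄ = F·P·Fᵀ + Q = [25 26; 26 38]
y = z − H·x̄ = [-24]
S = H·P̄·Hᵀ + R = [758]
K = P̄·Hᵀ·S⁻¹ = [-64/379; -83/379]
x' = x̄ + K·y = [20/379, 97/379]
P' = (I − K·H)·P̄ = [1283/379 -770/379; -770/379 624/379]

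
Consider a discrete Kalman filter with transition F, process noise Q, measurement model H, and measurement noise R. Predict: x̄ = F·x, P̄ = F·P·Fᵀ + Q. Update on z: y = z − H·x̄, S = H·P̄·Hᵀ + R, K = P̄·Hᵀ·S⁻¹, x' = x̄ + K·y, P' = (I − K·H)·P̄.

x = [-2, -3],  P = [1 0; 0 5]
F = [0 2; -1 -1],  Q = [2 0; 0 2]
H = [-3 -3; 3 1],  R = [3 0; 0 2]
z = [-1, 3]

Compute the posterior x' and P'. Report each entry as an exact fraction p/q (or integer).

x' = [6/7, -3/14]
P' = [18/35 -22/35; -22/35 289/280]

x̄ = F·x = [-6, 5]
P̄ = F·P·Fᵀ + Q = [22 -10; -10 8]
y = z − H·x̄ = [-4, 16]
S = H·P̄·Hᵀ + R = [93 -102; -102 148]
K = P̄·Hᵀ·S⁻¹ = [4/35 16/35; -113/280 -239/560]
x' = x̄ + K·y = [6/7, -3/14]
P' = (I − K·H)·P̄ = [18/35 -22/35; -22/35 289/280]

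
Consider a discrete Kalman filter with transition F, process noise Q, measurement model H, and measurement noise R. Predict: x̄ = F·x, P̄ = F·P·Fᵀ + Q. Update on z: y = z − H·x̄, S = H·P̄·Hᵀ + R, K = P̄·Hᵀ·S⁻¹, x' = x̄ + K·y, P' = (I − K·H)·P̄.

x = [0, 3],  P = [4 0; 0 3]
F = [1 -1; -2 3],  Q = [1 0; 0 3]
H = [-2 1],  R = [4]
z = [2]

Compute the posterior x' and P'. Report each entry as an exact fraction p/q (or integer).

x' = [-7/50, 31/15]
P' = [37/50 3/5; 3/5 10/3]

x̄ = F·x = [-3, 9]
P̄ = F·P·Fᵀ + Q = [8 -17; -17 46]
y = z − H·x̄ = [-13]
S = H·P̄·Hᵀ + R = [150]
K = P̄·Hᵀ·S⁻¹ = [-11/50; 8/15]
x' = x̄ + K·y = [-7/50, 31/15]
P' = (I − K·H)·P̄ = [37/50 3/5; 3/5 10/3]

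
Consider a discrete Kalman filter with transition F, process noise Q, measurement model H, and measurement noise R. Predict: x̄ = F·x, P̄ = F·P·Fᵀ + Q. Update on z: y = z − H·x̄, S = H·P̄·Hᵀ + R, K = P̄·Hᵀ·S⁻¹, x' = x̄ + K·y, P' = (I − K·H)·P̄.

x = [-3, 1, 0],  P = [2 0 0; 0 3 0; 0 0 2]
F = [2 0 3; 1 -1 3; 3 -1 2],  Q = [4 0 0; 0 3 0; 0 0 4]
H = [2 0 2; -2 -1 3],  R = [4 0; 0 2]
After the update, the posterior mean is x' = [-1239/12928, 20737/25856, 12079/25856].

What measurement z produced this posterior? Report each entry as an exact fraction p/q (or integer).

x̄ = F·x = [-6, -4, -10]
P̄ = F·P·Fᵀ + Q = [30 22 24; 22 26 21; 24 21 33]
S = H·P̄·Hᵀ + R = [448 40; 40 119]
K = P̄·Hᵀ·S⁻¹ = [3313/12928 -275/1616; 5257/25856 -411/3232; 6183/25856 555/3232]
x' − x̄ = [76329/12928, 124161/25856, 270639/25856] = K·y
y = (KᵀK)⁻¹·Kᵀ·(x' − x̄) = [33, 15]
z = y + H·x̄ = [33, 15] + [-32, -14] = [1, 1]

z = [1, 1]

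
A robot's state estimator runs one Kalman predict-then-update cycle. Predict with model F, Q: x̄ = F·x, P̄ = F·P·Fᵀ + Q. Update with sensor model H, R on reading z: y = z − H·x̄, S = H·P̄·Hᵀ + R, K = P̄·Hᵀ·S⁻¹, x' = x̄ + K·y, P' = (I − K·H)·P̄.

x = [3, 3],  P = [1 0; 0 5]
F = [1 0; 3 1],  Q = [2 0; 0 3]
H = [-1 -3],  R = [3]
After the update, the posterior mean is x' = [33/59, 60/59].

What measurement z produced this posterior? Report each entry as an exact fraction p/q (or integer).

z = [-3]

x̄ = F·x = [3, 12]
P̄ = F·P·Fᵀ + Q = [3 3; 3 17]
S = H·P̄·Hᵀ + R = [177]
K = P̄·Hᵀ·S⁻¹ = [-4/59; -18/59]
x' − x̄ = [-144/59, -648/59] = K·y
y = (KᵀK)⁻¹·Kᵀ·(x' − x̄) = [36]
z = y + H·x̄ = [36] + [-39] = [-3]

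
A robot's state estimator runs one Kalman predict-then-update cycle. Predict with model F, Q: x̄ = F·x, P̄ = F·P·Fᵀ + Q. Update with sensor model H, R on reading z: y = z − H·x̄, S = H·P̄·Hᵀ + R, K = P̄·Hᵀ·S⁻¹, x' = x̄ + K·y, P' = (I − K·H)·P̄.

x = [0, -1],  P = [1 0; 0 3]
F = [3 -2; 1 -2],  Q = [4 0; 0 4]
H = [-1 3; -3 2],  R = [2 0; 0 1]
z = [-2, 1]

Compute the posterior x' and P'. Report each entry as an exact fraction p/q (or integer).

x' = [-531/562, -525/562]
P' = [575/1686 505/1686; 505/1686 213/562]

x̄ = F·x = [2, 2]
P̄ = F·P·Fᵀ + Q = [25 15; 15 17]
y = z − H·x̄ = [-6, 3]
S = H·P̄·Hᵀ + R = [90 12; 12 114]
K = P̄·Hᵀ·S⁻¹ = [235/843 -715/1686; 353/843 -79/562]
x' = x̄ + K·y = [-531/562, -525/562]
P' = (I − K·H)·P̄ = [575/1686 505/1686; 505/1686 213/562]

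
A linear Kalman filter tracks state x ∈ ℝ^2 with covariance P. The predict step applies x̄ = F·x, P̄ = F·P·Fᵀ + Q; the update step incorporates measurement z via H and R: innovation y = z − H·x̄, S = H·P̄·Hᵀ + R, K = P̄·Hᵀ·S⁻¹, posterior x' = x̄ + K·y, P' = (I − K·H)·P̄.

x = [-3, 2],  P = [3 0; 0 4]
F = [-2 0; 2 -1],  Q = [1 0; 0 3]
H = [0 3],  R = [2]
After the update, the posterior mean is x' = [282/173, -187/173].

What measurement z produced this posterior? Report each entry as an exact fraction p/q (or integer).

x̄ = F·x = [6, -8]
P̄ = F·P·Fᵀ + Q = [13 -12; -12 19]
S = H·P̄·Hᵀ + R = [173]
K = P̄·Hᵀ·S⁻¹ = [-36/173; 57/173]
x' − x̄ = [-756/173, 1197/173] = K·y
y = (KᵀK)⁻¹·Kᵀ·(x' − x̄) = [21]
z = y + H·x̄ = [21] + [-24] = [-3]

z = [-3]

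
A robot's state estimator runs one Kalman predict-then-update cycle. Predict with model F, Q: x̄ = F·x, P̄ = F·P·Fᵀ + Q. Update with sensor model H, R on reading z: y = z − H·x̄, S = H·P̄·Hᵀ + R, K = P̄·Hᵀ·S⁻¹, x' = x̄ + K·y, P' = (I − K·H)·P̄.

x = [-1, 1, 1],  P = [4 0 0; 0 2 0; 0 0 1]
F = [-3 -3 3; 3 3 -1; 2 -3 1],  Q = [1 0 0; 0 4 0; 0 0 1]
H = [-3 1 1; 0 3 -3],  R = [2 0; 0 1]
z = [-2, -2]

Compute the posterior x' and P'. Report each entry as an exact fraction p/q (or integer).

x' = [555441/490913, 166336/490913, 487567/490913]
P' = [716516/490913 966801/490913 976503/490913; 966801/490913 1546725/490913 1533878/490913; 976503/490913 1533878/490913 1575461/490913]

x̄ = F·x = [3, -1, -4]
P̄ = F·P·Fᵀ + Q = [64 -57 -3; -57 59 5; -3 5 36]
y = z − H·x̄ = [12, -11]
S = H·P̄·Hᵀ + R = [1043 555; 555 766]
K = P̄·Hᵀ·S⁻¹ = [-103122/490913 -29106/490913; 90100/490913 38541/490913; 89915/490913 -124749/490913]
x' = x̄ + K·y = [555441/490913, 166336/490913, 487567/490913]
P' = (I − K·H)·P̄ = [716516/490913 966801/490913 976503/490913; 966801/490913 1546725/490913 1533878/490913; 976503/490913 1533878/490913 1575461/490913]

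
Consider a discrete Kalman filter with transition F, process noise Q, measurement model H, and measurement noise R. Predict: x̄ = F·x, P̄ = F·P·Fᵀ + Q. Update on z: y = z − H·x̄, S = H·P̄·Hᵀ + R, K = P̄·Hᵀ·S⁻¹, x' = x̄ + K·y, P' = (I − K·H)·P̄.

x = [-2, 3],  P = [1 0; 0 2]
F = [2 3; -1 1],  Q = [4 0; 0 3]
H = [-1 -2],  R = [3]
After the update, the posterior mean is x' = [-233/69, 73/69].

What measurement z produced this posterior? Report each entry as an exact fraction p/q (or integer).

z = [2]

x̄ = F·x = [5, 5]
P̄ = F·P·Fᵀ + Q = [26 4; 4 6]
S = H·P̄·Hᵀ + R = [69]
K = P̄·Hᵀ·S⁻¹ = [-34/69; -16/69]
x' − x̄ = [-578/69, -272/69] = K·y
y = (KᵀK)⁻¹·Kᵀ·(x' − x̄) = [17]
z = y + H·x̄ = [17] + [-15] = [2]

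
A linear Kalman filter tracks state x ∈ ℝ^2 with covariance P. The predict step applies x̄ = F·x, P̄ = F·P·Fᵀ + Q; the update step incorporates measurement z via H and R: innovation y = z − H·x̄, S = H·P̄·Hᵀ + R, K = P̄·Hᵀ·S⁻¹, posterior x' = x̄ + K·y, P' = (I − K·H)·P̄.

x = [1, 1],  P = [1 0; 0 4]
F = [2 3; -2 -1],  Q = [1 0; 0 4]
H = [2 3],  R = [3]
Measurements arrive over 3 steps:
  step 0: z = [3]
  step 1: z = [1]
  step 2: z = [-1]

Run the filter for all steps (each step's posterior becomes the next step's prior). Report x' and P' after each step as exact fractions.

step 0: x̄ = F·x = [5, -3]
step 0: P̄ = F·P·Fᵀ + Q = [41 -16; -16 12]
step 0: y = z − H·x̄ = [2]
step 0: S = H·P̄·Hᵀ + R = [83]
step 0: K = P̄·Hᵀ·S⁻¹ = [34/83; 4/83]
step 0: x' = x̄ + K·y = [483/83, -241/83]
step 0: P' = (I − K·H)·P̄ = [2247/83 -1464/83; -1464/83 980/83]
step 1: x̄ = F·x = [243/83, -725/83]
step 1: P̄ = F·P·Fᵀ + Q = [323/83 -216/83; -216/83 4444/83]
step 1: y = z − H·x̄ = [1772/83]
step 1: S = H·P̄·Hᵀ + R = [38945/83]
step 1: K = P̄·Hᵀ·S⁻¹ = [-2/38945; 2580/7789]
step 1: x' = x̄ + K·y = [113977/38945, -12955/7789]
step 1: P' = (I − K·H)·P̄ = [151557/38945 -20208/7789; -20208/7789 16052/7789]
step 2: x̄ = F·x = [33629/38945, -163179/38945]
step 2: P̄ = F·P·Fᵀ + Q = [155033/38945 -38688/38945; -38688/38945 438108/38945]
step 2: y = z − H·x̄ = [383334/38945]
step 2: S = H·P̄·Hᵀ + R = [4215683/38945]
step 2: K = P̄·Hᵀ·S⁻¹ = [194002/4215683; 1236948/4215683]
step 2: x' = x̄ + K·y = [5549795/4215683, -5488425/4215683]
step 2: P' = (I − K·H)·P̄ = [15815463/4215683 -10349640/4215683; -10349640/4215683 8136708/4215683]

step 0: x' = [483/83, -241/83], P' = [2247/83 -1464/83; -1464/83 980/83]
step 1: x' = [113977/38945, -12955/7789], P' = [151557/38945 -20208/7789; -20208/7789 16052/7789]
step 2: x' = [5549795/4215683, -5488425/4215683], P' = [15815463/4215683 -10349640/4215683; -10349640/4215683 8136708/4215683]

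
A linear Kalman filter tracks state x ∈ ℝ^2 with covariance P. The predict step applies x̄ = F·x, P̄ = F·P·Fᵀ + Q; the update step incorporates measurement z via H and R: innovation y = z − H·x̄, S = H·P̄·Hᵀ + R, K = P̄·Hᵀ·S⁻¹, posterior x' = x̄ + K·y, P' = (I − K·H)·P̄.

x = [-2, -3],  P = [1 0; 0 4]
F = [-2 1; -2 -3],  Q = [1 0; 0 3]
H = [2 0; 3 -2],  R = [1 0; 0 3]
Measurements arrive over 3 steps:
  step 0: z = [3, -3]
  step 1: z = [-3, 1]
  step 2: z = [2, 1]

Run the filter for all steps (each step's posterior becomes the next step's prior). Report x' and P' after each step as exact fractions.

step 0: x' = [1521/938, 1926/469], P' = [1319/5628 319/938; 319/938 576/469]
step 1: x' = [-197725/131443, -420059/131443], P' = [27224/131443 38367/131443; 38367/131443 1040979/920101]
step 2: x' = [636042315/550606711, 926824723/550606711], P' = [113277800/550606711 158636691/550606711; 158636691/550606711 617078145/550606711]

step 0: x̄ = F·x = [1, 13]
step 0: P̄ = F·P·Fᵀ + Q = [9 -8; -8 43]
step 0: y = z − H·x̄ = [1, 20]
step 0: S = H·P̄·Hᵀ + R = [37 86; 86 352]
step 0: K = P̄·Hᵀ·S⁻¹ = [1319/2814 43/5628; 319/469 -449/938]
step 0: x' = x̄ + K·y = [1521/938, 1926/469]
step 0: P' = (I − K·H)·P̄ = [1319/5628 319/938; 319/938 576/469]
step 1: x̄ = F·x = [405/469, -7299/469]
step 1: P̄ = F·P·Fᵀ + Q = [2540/1407 -1951/1407; -1951/1407 26834/1407]
step 1: y = z − H·x̄ = [-2217/469, -2192/67]
step 1: S = H·P̄·Hᵀ + R = [11567/1407 3292/201; 3292/201 22547/201]
step 1: K = P̄·Hᵀ·S⁻¹ = [54448/131443 1646/131443; 76734/131443 -425417/920101]
step 1: x' = x̄ + K·y = [-197725/131443, -420059/131443]
step 1: P' = (I − K·H)·P̄ = [27224/131443 38367/131443; 38367/131443 1040979/920101]
step 2: x̄ = F·x = [-1893/10111, 1655627/131443]
step 2: P̄ = F·P·Fᵀ + Q = [126852/70777 -98953/70777; -98953/70777 16114214/920101]
step 2: y = z − H·x̄ = [24008/10111, 3516524/131443]
step 2: S = H·P̄·Hᵀ + R = [578185/70777 1156924/70777; 1156924/70777 97495511/920101]
step 2: K = P̄·Hᵀ·S⁻¹ = [226555600/550606711 7520006/550606711; 317273382/550606711 -252748739/550606711]
step 2: x' = x̄ + K·y = [636042315/550606711, 926824723/550606711]
step 2: P' = (I − K·H)·P̄ = [113277800/550606711 158636691/550606711; 158636691/550606711 617078145/550606711]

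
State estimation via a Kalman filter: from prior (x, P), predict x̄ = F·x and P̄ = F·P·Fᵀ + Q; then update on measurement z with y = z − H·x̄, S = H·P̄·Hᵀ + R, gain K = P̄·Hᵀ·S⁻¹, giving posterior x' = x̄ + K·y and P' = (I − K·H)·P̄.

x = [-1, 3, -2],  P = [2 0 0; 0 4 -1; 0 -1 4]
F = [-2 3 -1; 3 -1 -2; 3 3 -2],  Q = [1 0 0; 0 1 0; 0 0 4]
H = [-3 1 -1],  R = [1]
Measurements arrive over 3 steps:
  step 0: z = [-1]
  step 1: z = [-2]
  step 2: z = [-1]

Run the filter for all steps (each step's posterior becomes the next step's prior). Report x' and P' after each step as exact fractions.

step 0: x' = [551/877, 346/877, -380/877], P' = [1146/877 -533/877 -3754/877; -533/877 28931/877 30488/877; -3754/877 30488/877 41933/877]
step 1: x' = [660670/2891087, 7395611/2891087, 11196353/2891087], P' = [1994022/2891087 15224767/2891087 9820860/2891087; 15224767/2891087 358276519/2891087 311719737/2891087; 9820860/2891087 311719737/2891087 282530409/2891087]
step 2: x' = [-20082706301/36871004311, -172443518499/36871004311, -75268696508/36871004311], P' = [20713201934/36871004311 74829416509/36871004311 20132914058/36871004311; 74829416509/36871004311 1552402359546/36871004311 1318457937387/36871004311; 20132914058/36871004311 1318457937387/36871004311 1263141825752/36871004311]

step 0: x̄ = F·x = [13, -2, 10]
step 0: P̄ = F·P·Fᵀ + Q = [55 -11 41; -11 35 26; 41 26 86]
step 0: y = z − H·x̄ = [50]
step 0: S = H·P̄·Hᵀ + R = [877]
step 0: K = P̄·Hᵀ·S⁻¹ = [-217/877; 42/877; -183/877]
step 0: x' = x̄ + K·y = [551/877, 346/877, -380/877]
step 0: P' = (I − K·H)·P̄ = [1146/877 -533/877 -3754/877; -533/877 28931/877 30488/877; -3754/877 30488/877 41933/877]
step 1: x̄ = F·x = [316/877, 2067/877, 3451/877]
step 1: P̄ = F·P·Fᵀ + Q = [116225/877 -171860/877 57624/877; -171860/877 378052/877 11151/877; 57624/877 11151/877 111531/877]
step 1: y = z − H·x̄ = [578/877]
step 1: S = H·P̄·Hᵀ + R = [2891087/877]
step 1: K = P̄·Hᵀ·S⁻¹ = [-578159/2891087; 882481/2891087; -273252/2891087]
step 1: x' = x̄ + K·y = [660670/2891087, 7395611/2891087, 11196353/2891087]
step 1: P' = (I − K·H)·P̄ = [1994022/2891087 15224767/2891087 9820860/2891087; 15224767/2891087 358276519/2891087 311719737/2891087; 9820860/2891087 311719737/2891087 282530409/2891087]
step 2: x̄ = F·x = [9669140/2891087, -27806307/2891087, 1776137/2891087]
step 2: P̄ = F·P·Fᵀ + Q = [1504154069/2891087 -1903038259/2891087 1027602885/2891087; -1903038259/2891087 2546915466/2891087 -1200142389/2891087; 1027602885/2891087 -1200142389/2891087 799679495/2891087]
step 2: y = z − H·x̄ = [55698777/2891087]
step 2: S = H·P̄·Hᵀ + R = [36871004311/2891087]
step 2: K = P̄·Hᵀ·S⁻¹ = [-7443103351/36871004311; 9456172632/36871004311; -5082630539/36871004311]
step 2: x' = x̄ + K·y = [-20082706301/36871004311, -172443518499/36871004311, -75268696508/36871004311]
step 2: P' = (I − K·H)·P̄ = [20713201934/36871004311 74829416509/36871004311 20132914058/36871004311; 74829416509/36871004311 1552402359546/36871004311 1318457937387/36871004311; 20132914058/36871004311 1318457937387/36871004311 1263141825752/36871004311]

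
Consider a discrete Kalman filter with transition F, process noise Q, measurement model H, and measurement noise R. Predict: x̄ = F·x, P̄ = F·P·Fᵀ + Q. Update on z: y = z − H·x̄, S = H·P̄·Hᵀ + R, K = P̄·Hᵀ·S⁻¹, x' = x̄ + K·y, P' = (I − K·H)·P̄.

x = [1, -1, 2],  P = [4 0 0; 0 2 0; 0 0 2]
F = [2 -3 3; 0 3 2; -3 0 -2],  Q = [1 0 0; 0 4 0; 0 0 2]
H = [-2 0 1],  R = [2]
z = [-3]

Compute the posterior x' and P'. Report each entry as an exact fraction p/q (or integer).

x' = [188/101, 127/101, 60/101]
P' = [312/101 -464/101 553/101; -464/101 3026/101 -926/101; 553/101 -926/101 1165/101]

x̄ = F·x = [11, 1, -7]
P̄ = F·P·Fᵀ + Q = [53 -6 -36; -6 30 -8; -36 -8 46]
y = z − H·x̄ = [26]
S = H·P̄·Hᵀ + R = [404]
K = P̄·Hᵀ·S⁻¹ = [-71/202; 1/101; 59/202]
x' = x̄ + K·y = [188/101, 127/101, 60/101]
P' = (I − K·H)·P̄ = [312/101 -464/101 553/101; -464/101 3026/101 -926/101; 553/101 -926/101 1165/101]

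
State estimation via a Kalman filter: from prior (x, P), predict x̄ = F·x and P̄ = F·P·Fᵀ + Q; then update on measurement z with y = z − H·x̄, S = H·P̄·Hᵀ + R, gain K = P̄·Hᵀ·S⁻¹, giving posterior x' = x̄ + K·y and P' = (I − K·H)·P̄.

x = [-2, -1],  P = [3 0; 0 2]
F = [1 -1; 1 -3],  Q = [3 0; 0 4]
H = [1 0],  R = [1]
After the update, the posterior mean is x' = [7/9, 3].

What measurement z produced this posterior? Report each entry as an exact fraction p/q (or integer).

x̄ = F·x = [-1, 1]
P̄ = F·P·Fᵀ + Q = [8 9; 9 25]
S = H·P̄·Hᵀ + R = [9]
K = P̄·Hᵀ·S⁻¹ = [8/9; 1]
x' − x̄ = [16/9, 2] = K·y
y = (KᵀK)⁻¹·Kᵀ·(x' − x̄) = [2]
z = y + H·x̄ = [2] + [-1] = [1]

z = [1]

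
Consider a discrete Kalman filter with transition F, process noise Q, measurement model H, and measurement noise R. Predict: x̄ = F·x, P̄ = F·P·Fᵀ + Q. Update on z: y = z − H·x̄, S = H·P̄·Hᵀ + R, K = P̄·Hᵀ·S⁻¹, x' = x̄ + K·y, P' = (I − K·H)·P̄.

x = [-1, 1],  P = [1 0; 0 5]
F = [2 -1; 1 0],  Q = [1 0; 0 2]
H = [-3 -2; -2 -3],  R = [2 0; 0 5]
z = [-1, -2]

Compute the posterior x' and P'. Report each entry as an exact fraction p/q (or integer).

x̄ = F·x = [-3, -1]
P̄ = F·P·Fᵀ + Q = [10 2; 2 3]
y = z − H·x̄ = [-12, -11]
S = H·P̄·Hᵀ + R = [128 104; 104 96]
K = P̄·Hᵀ·S⁻¹ = [-35/92 13/92; 25/184 -13/46]
x' = x̄ + K·y = [1/92, 11/23]
P' = (I − K·H)·P̄ = [17/23 -67/92; -67/92 22/23]

x' = [1/92, 11/23]
P' = [17/23 -67/92; -67/92 22/23]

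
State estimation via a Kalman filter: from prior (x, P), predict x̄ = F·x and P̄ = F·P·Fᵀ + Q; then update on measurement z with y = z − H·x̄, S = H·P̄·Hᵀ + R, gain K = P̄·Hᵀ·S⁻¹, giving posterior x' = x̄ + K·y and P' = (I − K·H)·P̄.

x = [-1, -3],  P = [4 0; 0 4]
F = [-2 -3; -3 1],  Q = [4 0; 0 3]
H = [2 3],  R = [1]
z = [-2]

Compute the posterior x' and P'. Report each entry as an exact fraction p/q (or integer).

x' = [397/63, -34/7]
P' = [5108/189 -377/21; -377/21 337/28]

x̄ = F·x = [11, 0]
P̄ = F·P·Fᵀ + Q = [56 12; 12 43]
y = z − H·x̄ = [-24]
S = H·P̄·Hᵀ + R = [756]
K = P̄·Hᵀ·S⁻¹ = [37/189; 17/84]
x' = x̄ + K·y = [397/63, -34/7]
P' = (I − K·H)·P̄ = [5108/189 -377/21; -377/21 337/28]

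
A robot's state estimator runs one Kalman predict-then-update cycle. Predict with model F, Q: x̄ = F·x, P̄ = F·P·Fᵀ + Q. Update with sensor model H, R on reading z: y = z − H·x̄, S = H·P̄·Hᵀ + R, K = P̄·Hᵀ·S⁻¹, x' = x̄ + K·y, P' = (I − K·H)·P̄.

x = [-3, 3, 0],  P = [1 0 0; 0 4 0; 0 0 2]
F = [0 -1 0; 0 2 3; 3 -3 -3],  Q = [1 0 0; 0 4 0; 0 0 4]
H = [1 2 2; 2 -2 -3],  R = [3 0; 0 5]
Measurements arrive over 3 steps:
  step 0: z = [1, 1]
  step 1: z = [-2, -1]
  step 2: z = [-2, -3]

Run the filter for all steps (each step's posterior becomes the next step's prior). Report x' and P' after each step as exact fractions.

step 0: x' = [89/598, 739/598, -1347/1196], P' = [3319/1196 -2365/299 2069/299; -2365/299 9127/299 -15661/598; 2069/299 -15661/598 27277/1196]
step 1: x' = [-36255871/38113600, -58774223/76227200, 1269191/5444800], P' = [21056769/19056800 -46030303/38113600 3198551/2722400; -46030303/38113600 400553361/76227200 -23963737/5444800; 3198551/2722400 -23963737/5444800 10970503/2722400]
step 2: x' = [-885578032199/1050076522421, -1289626057353/1050076522421, 947568420557/1050076522421], P' = [1079683780637/1050076522421 -1200899810820/1050076522421 1158829910078/1050076522421; -1200899810820/1050076522421 5449807411619/1050076522421 -4548466850996/1050076522421; 1158829910078/1050076522421 -4548466850996/1050076522421 4153111632151/1050076522421]

step 0: x̄ = F·x = [-3, 6, -18]
step 0: P̄ = F·P·Fᵀ + Q = [5 -8 12; -8 38 -42; 12 -42 67]
step 0: y = z − H·x̄ = [28, -35]
step 0: S = H·P̄·Hᵀ + R = [108 -128; -128 196]
step 0: K = P̄·Hᵀ·S⁻¹ = [317/1196 73/598; 76/299 203/598; 31/598 -527/1196]
step 0: x' = x̄ + K·y = [89/598, 739/598, -1347/1196]
step 0: P' = (I − K·H)·P̄ = [3319/1196 -2365/299 2069/299; -2365/299 9127/299 -15661/598; 2069/299 -15661/598 27277/1196]
step 1: x̄ = F·x = [-739/598, -1085/1196, 141/1196]
step 1: P̄ = F·P·Fᵀ + Q = [9426/299 10475/598 21969/598; 10475/598 20445/1196 23013/1196; 21969/598 23013/1196 16559/299]
step 1: y = z − H·x̄ = [487/598, 1/92]
step 1: S = H·P̄·Hᵀ + R = [207918/299 -10540/23; -10540/23 8000/23]
step 1: K = P̄·Hᵀ·S⁻¹ = [330103/952840 2097427/9528400; 317179/1905680 1062451/19056800; 19597/136120 -255067/1361200]
step 1: x' = x̄ + K·y = [-36255871/38113600, -58774223/76227200, 1269191/5444800]
step 1: P' = (I − K·H)·P̄ = [21056769/19056800 -46030303/38113600 3198551/2722400; -46030303/38113600 400553361/76227200 -23963737/5444800; 3198551/2722400 -23963737/5444800 10970503/2722400]
step 2: x̄ = F·x = [58774223/76227200, -8030303/9528400, -94518579/76227200]
step 2: P̄ = F·P·Fᵀ + Q = [476780561/76227200 25671279/9528400 471364947/76227200; 25671279/9528400 10090331/1191050 14771133/9528400; 471364947/76227200 14771133/9528400 1438658969/76227200]
step 2: y = z − H·x̄ = [15184769/10889600, -758270631/76227200]
step 2: S = H·P̄·Hᵀ + R = [1813645143/10889600 -1508728951/10889600; -1508728951/10889600 11938001249/76227200]
step 2: K = P̄·Hᵀ·S⁻¹ = [331847993051/1050076522421 216935490536/1050076522421; 200593770142/1050076522421 68797221622/1050076522421; 122706490796/1050076522421 -208948274861/1050076522421]
step 2: x' = x̄ + K·y = [-885578032199/1050076522421, -1289626057353/1050076522421, 947568420557/1050076522421]
step 2: P' = (I − K·H)·P̄ = [1079683780637/1050076522421 -1200899810820/1050076522421 1158829910078/1050076522421; -1200899810820/1050076522421 5449807411619/1050076522421 -4548466850996/1050076522421; 1158829910078/1050076522421 -4548466850996/1050076522421 4153111632151/1050076522421]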